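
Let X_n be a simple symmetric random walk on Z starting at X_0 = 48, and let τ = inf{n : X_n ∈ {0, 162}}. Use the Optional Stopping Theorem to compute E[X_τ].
E[X_τ] = 48

X_n is a martingale and τ is a bounded-mean stopping time (indeed τ is finite a.s. with bounded expectation since the walk is in a bounded region). By the OST, E[X_τ] = E[X_0] = 48. Equivalently: E[X_τ] = 162 · P(hit 162 first) + 0 · P(hit 0 first) = 162 · (48/162) = 48.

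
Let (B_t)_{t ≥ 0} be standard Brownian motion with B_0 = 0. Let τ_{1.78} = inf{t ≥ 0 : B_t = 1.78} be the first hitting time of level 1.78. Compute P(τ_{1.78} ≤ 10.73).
P(τ_{1.78} ≤ 10.73) = 2(1 − Φ(1.78/√10.73)) = 2(1 − Φ(0.5434)) ≈ 0.5869

By the reflection principle for standard BM, P(τ_b ≤ t) = 2 · P(B_t ≥ b). Since B_t ~ N(0, t), P(B_t ≥ 1.78) = 1 − Φ(1.78/√t) = 1 − Φ(1.78/√10.73) = 1 − Φ(0.5434) ≈ 0.29343. Doubling: P(τ_{1.78} ≤ 10.73) ≈ 2 · 0.29343 = 0.58686 ≈ 0.5869.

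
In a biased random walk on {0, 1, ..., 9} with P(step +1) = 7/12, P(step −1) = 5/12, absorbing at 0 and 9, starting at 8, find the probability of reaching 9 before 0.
P(hit 9 before 0) = (1 − (5/7)^8) / (1 − (5/7)^9) = 18809616/19200241

Let u_k denote P(reach 9 before 0 | start at k). Boundary: u_0 = 0, u_9 = 1. Recurrence: u_k = 7/12·u_{k+1} + 5/12·u_{k-1} for 1 ≤ k ≤ 8. Try u_k = A + B·r^k with r = q/p = (5/12)/(7/12) = 5/7. Substitution satisfies the recurrence; boundary conditions give:
  u_k = (1 − r^k) / (1 − r^N) = (1 − (5/7)^8) / (1 − (5/7)^9) = 18809616/19200241.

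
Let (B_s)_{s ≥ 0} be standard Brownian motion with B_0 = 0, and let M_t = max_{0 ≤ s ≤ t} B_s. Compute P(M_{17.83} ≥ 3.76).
P(M_{17.83} ≥ 3.76) = 2·P(B_{17.83} ≥ 3.76) = 2(1 − Φ(3.76/√17.83)) ≈ 0.3732

By the reflection principle for Brownian motion, P(M_t ≥ a) = 2 · P(B_t ≥ a) for a ≥ 0. Since B_t ~ N(0, t), P(B_t ≥ 3.76) = 1 − Φ(3.76/√t) = 1 − Φ(3.76/√17.83) = 1 − Φ(0.8905). So
  P(M_{17.83} ≥ 3.76) = 2(1 − Φ(0.8905)) ≈ 0.3732.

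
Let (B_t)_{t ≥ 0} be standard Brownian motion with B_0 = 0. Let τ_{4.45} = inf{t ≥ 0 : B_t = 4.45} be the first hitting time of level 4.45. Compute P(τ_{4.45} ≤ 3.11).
P(τ_{4.45} ≤ 3.11) = 2(1 − Φ(4.45/√3.11)) = 2(1 − Φ(2.5234)) ≈ 0.0116

By the reflection principle for standard BM, P(τ_b ≤ t) = 2 · P(B_t ≥ b). Since B_t ~ N(0, t), P(B_t ≥ 4.45) = 1 − Φ(4.45/√t) = 1 − Φ(4.45/√3.11) = 1 − Φ(2.5234) ≈ 0.00581. Doubling: P(τ_{4.45} ≤ 3.11) ≈ 2 · 0.00581 = 0.01162 ≈ 0.0116.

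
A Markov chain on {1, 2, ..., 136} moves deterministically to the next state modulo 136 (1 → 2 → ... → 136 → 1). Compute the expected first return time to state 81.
E[T_81 | X_0 = 81] = 136

The chain cycles deterministically, so starting at state 81 it returns in exactly 136 steps. Equivalently, the stationary distribution is uniform π_j = 1/136 for every state j, so by Kac's formula E[T_81] = 1/π_81 = 136.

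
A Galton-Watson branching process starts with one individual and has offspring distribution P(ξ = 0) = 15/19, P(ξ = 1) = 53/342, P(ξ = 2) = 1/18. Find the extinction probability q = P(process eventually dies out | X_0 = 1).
q = 1

Mean offspring μ = 0·15/19 + 1·53/342 + 2·1/18 = 91/342 ≤ 1. For μ ≤ 1 with offspring not concentrated at 1, the Galton-Watson process goes extinct almost surely, so q = 1.
(Algebraic check: The pgf is f(s) = 15/19 + 53/342·s + 1/18·s². The extinction probability q is the smallest fixed point of f in [0, 1]. Setting s = f(s):
  1/18·s² + (53/342 − 1)·s + 15/19 = 0
  1/18·s² − (15/19 + 1/18)·s + 15/19 = 0
which factors as (s − 1)·(1/18·s − 15/19) = 0, giving roots s = 1 and s = (15/19)/(1/18) = 270/19. Since 270/19 ≥ 1, the smallest root in [0, 1] is s = 1.)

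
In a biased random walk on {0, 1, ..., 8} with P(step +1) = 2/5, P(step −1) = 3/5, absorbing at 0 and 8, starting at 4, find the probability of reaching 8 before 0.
P(hit 8 before 0) = (1 − (3/2)^4) / (1 − (3/2)^8) = 16/97

Let u_k denote P(reach 8 before 0 | start at k). Boundary: u_0 = 0, u_8 = 1. Recurrence: u_k = 2/5·u_{k+1} + 3/5·u_{k-1} for 1 ≤ k ≤ 7. Try u_k = A + B·r^k with r = q/p = (3/5)/(2/5) = 3/2. Substitution satisfies the recurrence; boundary conditions give:
  u_k = (1 − r^k) / (1 − r^N) = (1 − (3/2)^4) / (1 − (3/2)^8) = 16/97.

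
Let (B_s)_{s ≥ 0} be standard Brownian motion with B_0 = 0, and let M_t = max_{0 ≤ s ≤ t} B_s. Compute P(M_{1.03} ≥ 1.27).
P(M_{1.03} ≥ 1.27) = 2·P(B_{1.03} ≥ 1.27) = 2(1 − Φ(1.27/√1.03)) ≈ 0.2108

By the reflection principle for Brownian motion, P(M_t ≥ a) = 2 · P(B_t ≥ a) for a ≥ 0. Since B_t ~ N(0, t), P(B_t ≥ 1.27) = 1 − Φ(1.27/√t) = 1 − Φ(1.27/√1.03) = 1 − Φ(1.2514). So
  P(M_{1.03} ≥ 1.27) = 2(1 − Φ(1.2514)) ≈ 0.2108.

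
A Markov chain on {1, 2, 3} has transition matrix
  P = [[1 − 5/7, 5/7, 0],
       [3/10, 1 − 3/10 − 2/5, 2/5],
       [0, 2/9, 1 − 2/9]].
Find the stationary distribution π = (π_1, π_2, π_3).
π = (3/23, 50/161, 90/161)

This is a birth-death chain on three states, which satisfies detailed balance: π_1 · P_{12} = π_2 · P_{21} and π_2 · P_{23} = π_3 · P_{32}.
From π_1 · 5/7 = π_2 · 3/10: π_2/π_1 = (5/7)/(3/10) = 50/21.
From π_2 · 2/5 = π_3 · 2/9: π_3/π_2 = (2/5)/(2/9) = 9/5.
Take π_1 proportional to 1; then unnormalized π = (1, 50/21, 30/7). Normalize by dividing by the sum 23/3:
  π = (3/23, 50/161, 90/161).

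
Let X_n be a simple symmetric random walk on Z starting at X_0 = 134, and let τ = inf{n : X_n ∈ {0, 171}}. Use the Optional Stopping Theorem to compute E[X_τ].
E[X_τ] = 134

X_n is a martingale and τ is a bounded-mean stopping time (indeed τ is finite a.s. with bounded expectation since the walk is in a bounded region). By the OST, E[X_τ] = E[X_0] = 134. Equivalently: E[X_τ] = 171 · P(hit 171 first) + 0 · P(hit 0 first) = 171 · (134/171) = 134.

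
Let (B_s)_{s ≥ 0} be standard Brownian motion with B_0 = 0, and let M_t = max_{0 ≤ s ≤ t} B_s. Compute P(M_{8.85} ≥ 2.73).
P(M_{8.85} ≥ 2.73) = 2·P(B_{8.85} ≥ 2.73) = 2(1 − Φ(2.73/√8.85)) ≈ 0.3588

By the reflection principle for Brownian motion, P(M_t ≥ a) = 2 · P(B_t ≥ a) for a ≥ 0. Since B_t ~ N(0, t), P(B_t ≥ 2.73) = 1 − Φ(2.73/√t) = 1 − Φ(2.73/√8.85) = 1 − Φ(0.9177). So
  P(M_{8.85} ≥ 2.73) = 2(1 − Φ(0.9177)) ≈ 0.3588.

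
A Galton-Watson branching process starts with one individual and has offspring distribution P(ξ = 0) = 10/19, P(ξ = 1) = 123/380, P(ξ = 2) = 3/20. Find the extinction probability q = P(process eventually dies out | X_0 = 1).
q = 1

Mean offspring μ = 0·10/19 + 1·123/380 + 2·3/20 = 237/380 ≤ 1. For μ ≤ 1 with offspring not concentrated at 1, the Galton-Watson process goes extinct almost surely, so q = 1.
(Algebraic check: The pgf is f(s) = 10/19 + 123/380·s + 3/20·s². The extinction probability q is the smallest fixed point of f in [0, 1]. Setting s = f(s):
  3/20·s² + (123/380 − 1)·s + 10/19 = 0
  3/20·s² − (10/19 + 3/20)·s + 10/19 = 0
which factors as (s − 1)·(3/20·s − 10/19) = 0, giving roots s = 1 and s = (10/19)/(3/20) = 200/57. Since 200/57 ≥ 1, the smallest root in [0, 1] is s = 1.)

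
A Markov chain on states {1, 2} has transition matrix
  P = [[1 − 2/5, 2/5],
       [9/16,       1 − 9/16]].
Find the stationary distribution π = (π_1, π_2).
π_1 = 45/77, π_2 = 32/77

Solve πP = π with π_1 + π_2 = 1. From πP = π: π_1 · (1 − 2/5) + π_2 · 9/16 = π_1 ⇒ π_2 · 9/16 = π_1 · 2/5 ⇒ π_2/π_1 = (2/5)/(9/16) = 32/45. Together with π_1 + π_2 = 1:
  π_1 = (9/16)/(2/5 + 9/16) = (9/16)/(77/80) = 45/77,
  π_2 = (2/5)/(2/5 + 9/16) = (2/5)/(77/80) = 32/77.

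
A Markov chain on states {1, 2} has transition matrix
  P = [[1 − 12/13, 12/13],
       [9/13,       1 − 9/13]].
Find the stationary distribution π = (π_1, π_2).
π_1 = 3/7, π_2 = 4/7

Solve πP = π with π_1 + π_2 = 1. From πP = π: π_1 · (1 − 12/13) + π_2 · 9/13 = π_1 ⇒ π_2 · 9/13 = π_1 · 12/13 ⇒ π_2/π_1 = (12/13)/(9/13) = 4/3. Together with π_1 + π_2 = 1:
  π_1 = (9/13)/(12/13 + 9/13) = (9/13)/(21/13) = 3/7,
  π_2 = (12/13)/(12/13 + 9/13) = (12/13)/(21/13) = 4/7.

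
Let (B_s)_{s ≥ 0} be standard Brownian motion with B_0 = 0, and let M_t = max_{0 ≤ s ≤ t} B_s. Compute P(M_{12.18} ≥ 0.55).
P(M_{12.18} ≥ 0.55) = 2·P(B_{12.18} ≥ 0.55) = 2(1 − Φ(0.55/√12.18)) ≈ 0.8748

By the reflection principle for Brownian motion, P(M_t ≥ a) = 2 · P(B_t ≥ a) for a ≥ 0. Since B_t ~ N(0, t), P(B_t ≥ 0.55) = 1 − Φ(0.55/√t) = 1 − Φ(0.55/√12.18) = 1 − Φ(0.1576). So
  P(M_{12.18} ≥ 0.55) = 2(1 − Φ(0.1576)) ≈ 0.8748.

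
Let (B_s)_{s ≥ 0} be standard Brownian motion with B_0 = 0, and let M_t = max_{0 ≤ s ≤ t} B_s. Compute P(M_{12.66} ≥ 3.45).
P(M_{12.66} ≥ 3.45) = 2·P(B_{12.66} ≥ 3.45) = 2(1 − Φ(3.45/√12.66)) ≈ 0.3322

By the reflection principle for Brownian motion, P(M_t ≥ a) = 2 · P(B_t ≥ a) for a ≥ 0. Since B_t ~ N(0, t), P(B_t ≥ 3.45) = 1 − Φ(3.45/√t) = 1 − Φ(3.45/√12.66) = 1 − Φ(0.9696). So
  P(M_{12.66} ≥ 3.45) = 2(1 − Φ(0.9696)) ≈ 0.3322.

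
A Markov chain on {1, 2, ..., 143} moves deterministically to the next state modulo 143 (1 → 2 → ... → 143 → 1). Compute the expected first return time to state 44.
E[T_44 | X_0 = 44] = 143

The chain cycles deterministically, so starting at state 44 it returns in exactly 143 steps. Equivalently, the stationary distribution is uniform π_j = 1/143 for every state j, so by Kac's formula E[T_44] = 1/π_44 = 143.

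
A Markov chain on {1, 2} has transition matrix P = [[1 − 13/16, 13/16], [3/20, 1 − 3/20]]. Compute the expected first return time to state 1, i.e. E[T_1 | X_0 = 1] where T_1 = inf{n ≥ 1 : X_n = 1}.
E[T_1 | X_0 = 1] = 1/π_1 = 77/12

For an irreducible recurrent Markov chain with stationary distribution π, E[T_i | X_0 = i] = 1/π_i (Kac's formula). Here π_1 = (3/20)/(13/16 + 3/20) = (3/20)/(77/80) = 12/77, so E[T_1 | X_0 = 1] = 1/π_1 = (13/16 + 3/20)/(3/20) = (77/80)/(3/20) = 77/12.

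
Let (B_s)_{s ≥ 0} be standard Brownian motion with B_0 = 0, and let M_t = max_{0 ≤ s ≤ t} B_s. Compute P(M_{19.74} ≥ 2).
P(M_{19.74} ≥ 2) = 2·P(B_{19.74} ≥ 2) = 2(1 − Φ(2/√19.74)) ≈ 0.6526

By the reflection principle for Brownian motion, P(M_t ≥ a) = 2 · P(B_t ≥ a) for a ≥ 0. Since B_t ~ N(0, t), P(B_t ≥ 2) = 1 − Φ(2/√t) = 1 − Φ(2/√19.74) = 1 − Φ(0.4501). So
  P(M_{19.74} ≥ 2) = 2(1 − Φ(0.4501)) ≈ 0.6526.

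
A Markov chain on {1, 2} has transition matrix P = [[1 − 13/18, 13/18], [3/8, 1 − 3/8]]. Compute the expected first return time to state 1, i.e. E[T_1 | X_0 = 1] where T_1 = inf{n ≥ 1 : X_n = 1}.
E[T_1 | X_0 = 1] = 1/π_1 = 79/27

For an irreducible recurrent Markov chain with stationary distribution π, E[T_i | X_0 = i] = 1/π_i (Kac's formula). Here π_1 = (3/8)/(13/18 + 3/8) = (3/8)/(79/72) = 27/79, so E[T_1 | X_0 = 1] = 1/π_1 = (13/18 + 3/8)/(3/8) = (79/72)/(3/8) = 79/27.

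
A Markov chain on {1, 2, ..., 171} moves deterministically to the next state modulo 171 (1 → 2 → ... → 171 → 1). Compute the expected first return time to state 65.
E[T_65 | X_0 = 65] = 171

The chain cycles deterministically, so starting at state 65 it returns in exactly 171 steps. Equivalently, the stationary distribution is uniform π_j = 1/171 for every state j, so by Kac's formula E[T_65] = 1/π_65 = 171.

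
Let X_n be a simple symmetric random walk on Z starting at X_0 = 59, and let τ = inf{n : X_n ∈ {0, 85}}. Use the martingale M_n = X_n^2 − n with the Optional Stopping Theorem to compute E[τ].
E[τ] = 1534

M_n = X_n^2 − n is a martingale (since E[X_{n+1}^2 | F_n] = X_n^2 + 1). By OST (τ has finite mean in a bounded region), E[M_τ] = E[M_0] = X_0^2 − 0 = 59^2 = 3481. Also E[M_τ] = E[X_τ^2] − E[τ]. The walk exits at 0 or 85, with P(hit 85 first) = 59/85, so E[X_τ^2] = 85^2 · 59/85 + 0 = 5015. Thus E[τ] = E[X_τ^2] − E[M_τ] = 5015 − 3481 = 1534 = 59(85 − 59) = 1534.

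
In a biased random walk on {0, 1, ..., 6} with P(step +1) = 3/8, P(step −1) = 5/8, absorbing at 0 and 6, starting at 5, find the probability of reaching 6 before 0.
P(hit 6 before 0) = (1 − (5/3)^5) / (1 − (5/3)^6) = 4323/7448

Let u_k denote P(reach 6 before 0 | start at k). Boundary: u_0 = 0, u_6 = 1. Recurrence: u_k = 3/8·u_{k+1} + 5/8·u_{k-1} for 1 ≤ k ≤ 5. Try u_k = A + B·r^k with r = q/p = (5/8)/(3/8) = 5/3. Substitution satisfies the recurrence; boundary conditions give:
  u_k = (1 − r^k) / (1 − r^N) = (1 − (5/3)^5) / (1 − (5/3)^6) = 4323/7448.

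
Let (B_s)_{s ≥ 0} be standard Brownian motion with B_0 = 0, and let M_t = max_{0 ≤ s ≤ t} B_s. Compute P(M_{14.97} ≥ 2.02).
P(M_{14.97} ≥ 2.02) = 2·P(B_{14.97} ≥ 2.02) = 2(1 − Φ(2.02/√14.97)) ≈ 0.6016

By the reflection principle for Brownian motion, P(M_t ≥ a) = 2 · P(B_t ≥ a) for a ≥ 0. Since B_t ~ N(0, t), P(B_t ≥ 2.02) = 1 − Φ(2.02/√t) = 1 − Φ(2.02/√14.97) = 1 − Φ(0.5221). So
  P(M_{14.97} ≥ 2.02) = 2(1 − Φ(0.5221)) ≈ 0.6016.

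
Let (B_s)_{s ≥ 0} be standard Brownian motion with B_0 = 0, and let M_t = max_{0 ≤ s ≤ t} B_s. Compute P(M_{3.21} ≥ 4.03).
P(M_{3.21} ≥ 4.03) = 2·P(B_{3.21} ≥ 4.03) = 2(1 − Φ(4.03/√3.21)) ≈ 0.0245

By the reflection principle for Brownian motion, P(M_t ≥ a) = 2 · P(B_t ≥ a) for a ≥ 0. Since B_t ~ N(0, t), P(B_t ≥ 4.03) = 1 − Φ(4.03/√t) = 1 − Φ(4.03/√3.21) = 1 − Φ(2.2493). So
  P(M_{3.21} ≥ 4.03) = 2(1 − Φ(2.2493)) ≈ 0.0245.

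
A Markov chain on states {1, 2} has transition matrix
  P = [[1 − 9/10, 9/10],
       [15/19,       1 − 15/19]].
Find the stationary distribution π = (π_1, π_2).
π_1 = 50/107, π_2 = 57/107

Solve πP = π with π_1 + π_2 = 1. From πP = π: π_1 · (1 − 9/10) + π_2 · 15/19 = π_1 ⇒ π_2 · 15/19 = π_1 · 9/10 ⇒ π_2/π_1 = (9/10)/(15/19) = 57/50. Together with π_1 + π_2 = 1:
  π_1 = (15/19)/(9/10 + 15/19) = (15/19)/(321/190) = 50/107,
  π_2 = (9/10)/(9/10 + 15/19) = (9/10)/(321/190) = 57/107.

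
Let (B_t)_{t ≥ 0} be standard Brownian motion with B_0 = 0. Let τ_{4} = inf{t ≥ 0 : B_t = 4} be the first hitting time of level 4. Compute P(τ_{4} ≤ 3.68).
P(τ_{4} ≤ 3.68) = 2(1 − Φ(4/√3.68)) = 2(1 − Φ(2.0851)) ≈ 0.0371

By the reflection principle for standard BM, P(τ_b ≤ t) = 2 · P(B_t ≥ b). Since B_t ~ N(0, t), P(B_t ≥ 4) = 1 − Φ(4/√t) = 1 − Φ(4/√3.68) = 1 − Φ(2.0851) ≈ 0.01853. Doubling: P(τ_{4} ≤ 3.68) ≈ 2 · 0.01853 = 0.03706 ≈ 0.0371.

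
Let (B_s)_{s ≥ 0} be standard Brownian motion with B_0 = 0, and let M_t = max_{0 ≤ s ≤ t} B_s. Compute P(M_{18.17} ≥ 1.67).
P(M_{18.17} ≥ 1.67) = 2·P(B_{18.17} ≥ 1.67) = 2(1 − Φ(1.67/√18.17)) ≈ 0.6952

By the reflection principle for Brownian motion, P(M_t ≥ a) = 2 · P(B_t ≥ a) for a ≥ 0. Since B_t ~ N(0, t), P(B_t ≥ 1.67) = 1 − Φ(1.67/√t) = 1 − Φ(1.67/√18.17) = 1 − Φ(0.3918). So
  P(M_{18.17} ≥ 1.67) = 2(1 − Φ(0.3918)) ≈ 0.6952.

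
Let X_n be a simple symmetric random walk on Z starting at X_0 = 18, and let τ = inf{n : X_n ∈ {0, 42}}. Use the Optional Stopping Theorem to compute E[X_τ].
E[X_τ] = 18

X_n is a martingale and τ is a bounded-mean stopping time (indeed τ is finite a.s. with bounded expectation since the walk is in a bounded region). By the OST, E[X_τ] = E[X_0] = 18. Equivalently: E[X_τ] = 42 · P(hit 42 first) + 0 · P(hit 0 first) = 42 · (18/42) = 18.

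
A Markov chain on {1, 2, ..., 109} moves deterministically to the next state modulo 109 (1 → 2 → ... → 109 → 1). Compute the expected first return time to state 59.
E[T_59 | X_0 = 59] = 109

The chain cycles deterministically, so starting at state 59 it returns in exactly 109 steps. Equivalently, the stationary distribution is uniform π_j = 1/109 for every state j, so by Kac's formula E[T_59] = 1/π_59 = 109.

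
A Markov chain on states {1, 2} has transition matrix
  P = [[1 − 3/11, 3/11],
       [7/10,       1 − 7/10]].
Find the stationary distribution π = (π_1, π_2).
π_1 = 77/107, π_2 = 30/107

Solve πP = π with π_1 + π_2 = 1. From πP = π: π_1 · (1 − 3/11) + π_2 · 7/10 = π_1 ⇒ π_2 · 7/10 = π_1 · 3/11 ⇒ π_2/π_1 = (3/11)/(7/10) = 30/77. Together with π_1 + π_2 = 1:
  π_1 = (7/10)/(3/11 + 7/10) = (7/10)/(107/110) = 77/107,
  π_2 = (3/11)/(3/11 + 7/10) = (3/11)/(107/110) = 30/107.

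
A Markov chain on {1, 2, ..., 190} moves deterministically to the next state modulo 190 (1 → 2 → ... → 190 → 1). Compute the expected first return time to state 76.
E[T_76 | X_0 = 76] = 190

The chain cycles deterministically, so starting at state 76 it returns in exactly 190 steps. Equivalently, the stationary distribution is uniform π_j = 1/190 for every state j, so by Kac's formula E[T_76] = 1/π_76 = 190.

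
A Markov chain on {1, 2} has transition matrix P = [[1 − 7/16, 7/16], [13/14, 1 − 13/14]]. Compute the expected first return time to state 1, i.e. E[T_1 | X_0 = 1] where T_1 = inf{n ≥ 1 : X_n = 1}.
E[T_1 | X_0 = 1] = 1/π_1 = 153/104

For an irreducible recurrent Markov chain with stationary distribution π, E[T_i | X_0 = i] = 1/π_i (Kac's formula). Here π_1 = (13/14)/(7/16 + 13/14) = (13/14)/(153/112) = 104/153, so E[T_1 | X_0 = 1] = 1/π_1 = (7/16 + 13/14)/(13/14) = (153/112)/(13/14) = 153/104.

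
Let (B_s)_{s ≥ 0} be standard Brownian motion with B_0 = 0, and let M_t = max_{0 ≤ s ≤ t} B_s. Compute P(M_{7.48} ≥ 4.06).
P(M_{7.48} ≥ 4.06) = 2·P(B_{7.48} ≥ 4.06) = 2(1 − Φ(4.06/√7.48)) ≈ 0.1377

By the reflection principle for Brownian motion, P(M_t ≥ a) = 2 · P(B_t ≥ a) for a ≥ 0. Since B_t ~ N(0, t), P(B_t ≥ 4.06) = 1 − Φ(4.06/√t) = 1 − Φ(4.06/√7.48) = 1 − Φ(1.4845). So
  P(M_{7.48} ≥ 4.06) = 2(1 − Φ(1.4845)) ≈ 0.1377.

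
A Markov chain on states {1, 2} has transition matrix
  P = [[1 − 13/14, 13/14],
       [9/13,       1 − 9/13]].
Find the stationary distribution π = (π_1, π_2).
π_1 = 126/295, π_2 = 169/295

Solve πP = π with π_1 + π_2 = 1. From πP = π: π_1 · (1 − 13/14) + π_2 · 9/13 = π_1 ⇒ π_2 · 9/13 = π_1 · 13/14 ⇒ π_2/π_1 = (13/14)/(9/13) = 169/126. Together with π_1 + π_2 = 1:
  π_1 = (9/13)/(13/14 + 9/13) = (9/13)/(295/182) = 126/295,
  π_2 = (13/14)/(13/14 + 9/13) = (13/14)/(295/182) = 169/295.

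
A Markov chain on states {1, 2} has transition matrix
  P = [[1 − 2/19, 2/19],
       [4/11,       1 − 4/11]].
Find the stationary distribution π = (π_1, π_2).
π_1 = 38/49, π_2 = 11/49

Solve πP = π with π_1 + π_2 = 1. From πP = π: π_1 · (1 − 2/19) + π_2 · 4/11 = π_1 ⇒ π_2 · 4/11 = π_1 · 2/19 ⇒ π_2/π_1 = (2/19)/(4/11) = 11/38. Together with π_1 + π_2 = 1:
  π_1 = (4/11)/(2/19 + 4/11) = (4/11)/(98/209) = 38/49,
  π_2 = (2/19)/(2/19 + 4/11) = (2/19)/(98/209) = 11/49.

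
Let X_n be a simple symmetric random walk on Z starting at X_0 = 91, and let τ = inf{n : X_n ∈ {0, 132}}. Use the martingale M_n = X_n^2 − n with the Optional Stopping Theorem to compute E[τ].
E[τ] = 3731

M_n = X_n^2 − n is a martingale (since E[X_{n+1}^2 | F_n] = X_n^2 + 1). By OST (τ has finite mean in a bounded region), E[M_τ] = E[M_0] = X_0^2 − 0 = 91^2 = 8281. Also E[M_τ] = E[X_τ^2] − E[τ]. The walk exits at 0 or 132, with P(hit 132 first) = 91/132, so E[X_τ^2] = 132^2 · 91/132 + 0 = 12012. Thus E[τ] = E[X_τ^2] − E[M_τ] = 12012 − 8281 = 3731 = 91(132 − 91) = 3731.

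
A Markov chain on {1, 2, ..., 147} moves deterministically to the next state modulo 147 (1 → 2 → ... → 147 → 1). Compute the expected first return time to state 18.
E[T_18 | X_0 = 18] = 147

The chain cycles deterministically, so starting at state 18 it returns in exactly 147 steps. Equivalently, the stationary distribution is uniform π_j = 1/147 for every state j, so by Kac's formula E[T_18] = 1/π_18 = 147.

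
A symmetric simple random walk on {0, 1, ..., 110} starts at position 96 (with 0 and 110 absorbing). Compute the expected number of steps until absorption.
E[τ | X_0 = 96] = 1344

Let v_k = E[τ | X_0 = k]. Boundary: v_0 = v_110 = 0. Recurrence: v_k = 1 + (v_{k-1} + v_{k+1})/2 for 1 ≤ k ≤ 109. The particular solution to v_k − (v_{k-1} + v_{k+1})/2 = 1 is v_k = −k^2. Adding homogeneous solution A + B k and matching boundaries gives v_k = k (110 − k). Substituting k = 96: v_96 = 96 · 14 = 1344.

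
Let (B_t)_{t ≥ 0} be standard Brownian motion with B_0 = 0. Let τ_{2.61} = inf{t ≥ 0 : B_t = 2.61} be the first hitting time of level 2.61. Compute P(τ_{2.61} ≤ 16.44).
P(τ_{2.61} ≤ 16.44) = 2(1 − Φ(2.61/√16.44)) = 2(1 − Φ(0.6437)) ≈ 0.5198

By the reflection principle for standard BM, P(τ_b ≤ t) = 2 · P(B_t ≥ b). Since B_t ~ N(0, t), P(B_t ≥ 2.61) = 1 − Φ(2.61/√t) = 1 − Φ(2.61/√16.44) = 1 − Φ(0.6437) ≈ 0.25988. Doubling: P(τ_{2.61} ≤ 16.44) ≈ 2 · 0.25988 = 0.51976 ≈ 0.5198.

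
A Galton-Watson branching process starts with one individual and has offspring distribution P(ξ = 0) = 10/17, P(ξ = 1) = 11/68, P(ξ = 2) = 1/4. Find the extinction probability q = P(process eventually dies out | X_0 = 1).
q = 1

Mean offspring μ = 0·10/17 + 1·11/68 + 2·1/4 = 45/68 ≤ 1. For μ ≤ 1 with offspring not concentrated at 1, the Galton-Watson process goes extinct almost surely, so q = 1.
(Algebraic check: The pgf is f(s) = 10/17 + 11/68·s + 1/4·s². The extinction probability q is the smallest fixed point of f in [0, 1]. Setting s = f(s):
  1/4·s² + (11/68 − 1)·s + 10/17 = 0
  1/4·s² − (10/17 + 1/4)·s + 10/17 = 0
which factors as (s − 1)·(1/4·s − 10/17) = 0, giving roots s = 1 and s = (10/17)/(1/4) = 40/17. Since 40/17 ≥ 1, the smallest root in [0, 1] is s = 1.)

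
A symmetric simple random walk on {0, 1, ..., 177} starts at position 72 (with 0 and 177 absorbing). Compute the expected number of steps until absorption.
E[τ | X_0 = 72] = 7560

Let v_k = E[τ | X_0 = k]. Boundary: v_0 = v_177 = 0. Recurrence: v_k = 1 + (v_{k-1} + v_{k+1})/2 for 1 ≤ k ≤ 176. The particular solution to v_k − (v_{k-1} + v_{k+1})/2 = 1 is v_k = −k^2. Adding homogeneous solution A + B k and matching boundaries gives v_k = k (177 − k). Substituting k = 72: v_72 = 72 · 105 = 7560.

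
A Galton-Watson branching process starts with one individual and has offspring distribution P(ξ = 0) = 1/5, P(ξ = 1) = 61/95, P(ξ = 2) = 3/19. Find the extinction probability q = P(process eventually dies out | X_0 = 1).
q = 1

Mean offspring μ = 0·1/5 + 1·61/95 + 2·3/19 = 91/95 ≤ 1. For μ ≤ 1 with offspring not concentrated at 1, the Galton-Watson process goes extinct almost surely, so q = 1.
(Algebraic check: The pgf is f(s) = 1/5 + 61/95·s + 3/19·s². The extinction probability q is the smallest fixed point of f in [0, 1]. Setting s = f(s):
  3/19·s² + (61/95 − 1)·s + 1/5 = 0
  3/19·s² − (1/5 + 3/19)·s + 1/5 = 0
which factors as (s − 1)·(3/19·s − 1/5) = 0, giving roots s = 1 and s = (1/5)/(3/19) = 19/15. Since 19/15 ≥ 1, the smallest root in [0, 1] is s = 1.)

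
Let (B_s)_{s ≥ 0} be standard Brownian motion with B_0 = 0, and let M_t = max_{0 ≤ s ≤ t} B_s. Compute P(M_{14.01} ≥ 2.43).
P(M_{14.01} ≥ 2.43) = 2·P(B_{14.01} ≥ 2.43) = 2(1 − Φ(2.43/√14.01)) ≈ 0.5162

By the reflection principle for Brownian motion, P(M_t ≥ a) = 2 · P(B_t ≥ a) for a ≥ 0. Since B_t ~ N(0, t), P(B_t ≥ 2.43) = 1 − Φ(2.43/√t) = 1 − Φ(2.43/√14.01) = 1 − Φ(0.6492). So
  P(M_{14.01} ≥ 2.43) = 2(1 − Φ(0.6492)) ≈ 0.5162.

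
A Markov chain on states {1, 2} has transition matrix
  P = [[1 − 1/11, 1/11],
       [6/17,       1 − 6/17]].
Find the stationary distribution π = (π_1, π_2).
π_1 = 66/83, π_2 = 17/83

Solve πP = π with π_1 + π_2 = 1. From πP = π: π_1 · (1 − 1/11) + π_2 · 6/17 = π_1 ⇒ π_2 · 6/17 = π_1 · 1/11 ⇒ π_2/π_1 = (1/11)/(6/17) = 17/66. Together with π_1 + π_2 = 1:
  π_1 = (6/17)/(1/11 + 6/17) = (6/17)/(83/187) = 66/83,
  π_2 = (1/11)/(1/11 + 6/17) = (1/11)/(83/187) = 17/83.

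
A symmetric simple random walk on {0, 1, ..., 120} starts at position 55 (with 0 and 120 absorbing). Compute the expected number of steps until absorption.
E[τ | X_0 = 55] = 3575

Let v_k = E[τ | X_0 = k]. Boundary: v_0 = v_120 = 0. Recurrence: v_k = 1 + (v_{k-1} + v_{k+1})/2 for 1 ≤ k ≤ 119. The particular solution to v_k − (v_{k-1} + v_{k+1})/2 = 1 is v_k = −k^2. Adding homogeneous solution A + B k and matching boundaries gives v_k = k (120 − k). Substituting k = 55: v_55 = 55 · 65 = 3575.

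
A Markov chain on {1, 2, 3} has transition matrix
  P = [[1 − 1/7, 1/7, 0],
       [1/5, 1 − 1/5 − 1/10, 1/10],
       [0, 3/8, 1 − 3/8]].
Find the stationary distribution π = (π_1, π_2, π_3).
π = (21/40, 3/8, 1/10)

This is a birth-death chain on three states, which satisfies detailed balance: π_1 · P_{12} = π_2 · P_{21} and π_2 · P_{23} = π_3 · P_{32}.
From π_1 · 1/7 = π_2 · 1/5: π_2/π_1 = (1/7)/(1/5) = 5/7.
From π_2 · 1/10 = π_3 · 3/8: π_3/π_2 = (1/10)/(3/8) = 4/15.
Take π_1 proportional to 1; then unnormalized π = (1, 5/7, 4/21). Normalize by dividing by the sum 40/21:
  π = (21/40, 3/8, 1/10).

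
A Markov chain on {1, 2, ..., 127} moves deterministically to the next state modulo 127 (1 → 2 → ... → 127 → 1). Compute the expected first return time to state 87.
E[T_87 | X_0 = 87] = 127

The chain cycles deterministically, so starting at state 87 it returns in exactly 127 steps. Equivalently, the stationary distribution is uniform π_j = 1/127 for every state j, so by Kac's formula E[T_87] = 1/π_87 = 127.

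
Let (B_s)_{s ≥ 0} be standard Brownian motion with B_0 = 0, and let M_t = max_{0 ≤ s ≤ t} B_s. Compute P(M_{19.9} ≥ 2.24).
P(M_{19.9} ≥ 2.24) = 2·P(B_{19.9} ≥ 2.24) = 2(1 − Φ(2.24/√19.9)) ≈ 0.6156

By the reflection principle for Brownian motion, P(M_t ≥ a) = 2 · P(B_t ≥ a) for a ≥ 0. Since B_t ~ N(0, t), P(B_t ≥ 2.24) = 1 − Φ(2.24/√t) = 1 − Φ(2.24/√19.9) = 1 − Φ(0.5021). So
  P(M_{19.9} ≥ 2.24) = 2(1 − Φ(0.5021)) ≈ 0.6156.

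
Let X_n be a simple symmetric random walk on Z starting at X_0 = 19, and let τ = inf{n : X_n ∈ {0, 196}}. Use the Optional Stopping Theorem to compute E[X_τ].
E[X_τ] = 19

X_n is a martingale and τ is a bounded-mean stopping time (indeed τ is finite a.s. with bounded expectation since the walk is in a bounded region). By the OST, E[X_τ] = E[X_0] = 19. Equivalently: E[X_τ] = 196 · P(hit 196 first) + 0 · P(hit 0 first) = 196 · (19/196) = 19.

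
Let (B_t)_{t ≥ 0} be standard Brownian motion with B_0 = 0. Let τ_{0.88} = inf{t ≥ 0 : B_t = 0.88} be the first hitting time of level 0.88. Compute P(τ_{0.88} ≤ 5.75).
P(τ_{0.88} ≤ 5.75) = 2(1 − Φ(0.88/√5.75)) = 2(1 − Φ(0.3670)) ≈ 0.7136

By the reflection principle for standard BM, P(τ_b ≤ t) = 2 · P(B_t ≥ b). Since B_t ~ N(0, t), P(B_t ≥ 0.88) = 1 − Φ(0.88/√t) = 1 − Φ(0.88/√5.75) = 1 − Φ(0.3670) ≈ 0.35681. Doubling: P(τ_{0.88} ≤ 5.75) ≈ 2 · 0.35681 = 0.71362 ≈ 0.7136.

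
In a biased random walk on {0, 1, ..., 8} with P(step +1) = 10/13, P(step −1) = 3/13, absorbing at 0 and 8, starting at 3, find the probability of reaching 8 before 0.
P(hit 8 before 0) = (1 − (3/10)^3) / (1 − (3/10)^8) = 13900000/14284777

Let u_k denote P(reach 8 before 0 | start at k). Boundary: u_0 = 0, u_8 = 1. Recurrence: u_k = 10/13·u_{k+1} + 3/13·u_{k-1} for 1 ≤ k ≤ 7. Try u_k = A + B·r^k with r = q/p = (3/13)/(10/13) = 3/10. Substitution satisfies the recurrence; boundary conditions give:
  u_k = (1 − r^k) / (1 − r^N) = (1 − (3/10)^3) / (1 − (3/10)^8) = 13900000/14284777.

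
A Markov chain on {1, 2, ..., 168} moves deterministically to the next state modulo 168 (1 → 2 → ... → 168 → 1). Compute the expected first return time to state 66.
E[T_66 | X_0 = 66] = 168

The chain cycles deterministically, so starting at state 66 it returns in exactly 168 steps. Equivalently, the stationary distribution is uniform π_j = 1/168 for every state j, so by Kac's formula E[T_66] = 1/π_66 = 168.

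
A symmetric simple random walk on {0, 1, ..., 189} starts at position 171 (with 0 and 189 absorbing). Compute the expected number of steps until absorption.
E[τ | X_0 = 171] = 3078

Let v_k = E[τ | X_0 = k]. Boundary: v_0 = v_189 = 0. Recurrence: v_k = 1 + (v_{k-1} + v_{k+1})/2 for 1 ≤ k ≤ 188. The particular solution to v_k − (v_{k-1} + v_{k+1})/2 = 1 is v_k = −k^2. Adding homogeneous solution A + B k and matching boundaries gives v_k = k (189 − k). Substituting k = 171: v_171 = 171 · 18 = 3078.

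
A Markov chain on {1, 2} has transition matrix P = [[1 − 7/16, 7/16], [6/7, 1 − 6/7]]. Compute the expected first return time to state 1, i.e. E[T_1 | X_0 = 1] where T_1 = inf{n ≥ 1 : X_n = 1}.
E[T_1 | X_0 = 1] = 1/π_1 = 145/96

For an irreducible recurrent Markov chain with stationary distribution π, E[T_i | X_0 = i] = 1/π_i (Kac's formula). Here π_1 = (6/7)/(7/16 + 6/7) = (6/7)/(145/112) = 96/145, so E[T_1 | X_0 = 1] = 1/π_1 = (7/16 + 6/7)/(6/7) = (145/112)/(6/7) = 145/96.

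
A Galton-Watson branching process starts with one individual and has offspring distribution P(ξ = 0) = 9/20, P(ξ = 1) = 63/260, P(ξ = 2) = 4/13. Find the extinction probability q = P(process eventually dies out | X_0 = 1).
q = 1

Mean offspring μ = 0·9/20 + 1·63/260 + 2·4/13 = 223/260 ≤ 1. For μ ≤ 1 with offspring not concentrated at 1, the Galton-Watson process goes extinct almost surely, so q = 1.
(Algebraic check: The pgf is f(s) = 9/20 + 63/260·s + 4/13·s². The extinction probability q is the smallest fixed point of f in [0, 1]. Setting s = f(s):
  4/13·s² + (63/260 − 1)·s + 9/20 = 0
  4/13·s² − (9/20 + 4/13)·s + 9/20 = 0
which factors as (s − 1)·(4/13·s − 9/20) = 0, giving roots s = 1 and s = (9/20)/(4/13) = 117/80. Since 117/80 ≥ 1, the smallest root in [0, 1] is s = 1.)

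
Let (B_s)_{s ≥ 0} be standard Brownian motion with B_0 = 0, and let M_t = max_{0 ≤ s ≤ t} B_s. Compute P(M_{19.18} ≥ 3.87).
P(M_{19.18} ≥ 3.87) = 2·P(B_{19.18} ≥ 3.87) = 2(1 − Φ(3.87/√19.18)) ≈ 0.3769

By the reflection principle for Brownian motion, P(M_t ≥ a) = 2 · P(B_t ≥ a) for a ≥ 0. Since B_t ~ N(0, t), P(B_t ≥ 3.87) = 1 − Φ(3.87/√t) = 1 − Φ(3.87/√19.18) = 1 − Φ(0.8837). So
  P(M_{19.18} ≥ 3.87) = 2(1 − Φ(0.8837)) ≈ 0.3769.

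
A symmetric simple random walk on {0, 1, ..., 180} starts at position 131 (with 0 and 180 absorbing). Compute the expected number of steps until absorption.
E[τ | X_0 = 131] = 6419

Let v_k = E[τ | X_0 = k]. Boundary: v_0 = v_180 = 0. Recurrence: v_k = 1 + (v_{k-1} + v_{k+1})/2 for 1 ≤ k ≤ 179. The particular solution to v_k − (v_{k-1} + v_{k+1})/2 = 1 is v_k = −k^2. Adding homogeneous solution A + B k and matching boundaries gives v_k = k (180 − k). Substituting k = 131: v_131 = 131 · 49 = 6419.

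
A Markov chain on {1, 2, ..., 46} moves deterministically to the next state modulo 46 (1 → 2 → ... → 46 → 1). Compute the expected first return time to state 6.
E[T_6 | X_0 = 6] = 46

The chain cycles deterministically, so starting at state 6 it returns in exactly 46 steps. Equivalently, the stationary distribution is uniform π_j = 1/46 for every state j, so by Kac's formula E[T_6] = 1/π_6 = 46.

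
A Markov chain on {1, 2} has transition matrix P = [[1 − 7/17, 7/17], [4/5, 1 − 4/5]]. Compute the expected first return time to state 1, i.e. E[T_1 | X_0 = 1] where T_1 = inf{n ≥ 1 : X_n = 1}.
E[T_1 | X_0 = 1] = 1/π_1 = 103/68

For an irreducible recurrent Markov chain with stationary distribution π, E[T_i | X_0 = i] = 1/π_i (Kac's formula). Here π_1 = (4/5)/(7/17 + 4/5) = (4/5)/(103/85) = 68/103, so E[T_1 | X_0 = 1] = 1/π_1 = (7/17 + 4/5)/(4/5) = (103/85)/(4/5) = 103/68.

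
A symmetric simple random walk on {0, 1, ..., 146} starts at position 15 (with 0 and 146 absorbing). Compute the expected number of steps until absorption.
E[τ | X_0 = 15] = 1965

Let v_k = E[τ | X_0 = k]. Boundary: v_0 = v_146 = 0. Recurrence: v_k = 1 + (v_{k-1} + v_{k+1})/2 for 1 ≤ k ≤ 145. The particular solution to v_k − (v_{k-1} + v_{k+1})/2 = 1 is v_k = −k^2. Adding homogeneous solution A + B k and matching boundaries gives v_k = k (146 − k). Substituting k = 15: v_15 = 15 · 131 = 1965.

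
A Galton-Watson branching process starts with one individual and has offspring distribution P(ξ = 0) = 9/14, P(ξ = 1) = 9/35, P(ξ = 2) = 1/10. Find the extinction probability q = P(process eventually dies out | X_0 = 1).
q = 1

Mean offspring μ = 0·9/14 + 1·9/35 + 2·1/10 = 16/35 ≤ 1. For μ ≤ 1 with offspring not concentrated at 1, the Galton-Watson process goes extinct almost surely, so q = 1.
(Algebraic check: The pgf is f(s) = 9/14 + 9/35·s + 1/10·s². The extinction probability q is the smallest fixed point of f in [0, 1]. Setting s = f(s):
  1/10·s² + (9/35 − 1)·s + 9/14 = 0
  1/10·s² − (9/14 + 1/10)·s + 9/14 = 0
which factors as (s − 1)·(1/10·s − 9/14) = 0, giving roots s = 1 and s = (9/14)/(1/10) = 45/7. Since 45/7 ≥ 1, the smallest root in [0, 1] is s = 1.)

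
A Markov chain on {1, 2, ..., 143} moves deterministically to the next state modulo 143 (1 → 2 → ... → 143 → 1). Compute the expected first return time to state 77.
E[T_77 | X_0 = 77] = 143

The chain cycles deterministically, so starting at state 77 it returns in exactly 143 steps. Equivalently, the stationary distribution is uniform π_j = 1/143 for every state j, so by Kac's formula E[T_77] = 1/π_77 = 143.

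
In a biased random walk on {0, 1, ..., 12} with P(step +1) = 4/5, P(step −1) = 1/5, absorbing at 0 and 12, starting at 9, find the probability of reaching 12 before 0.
P(hit 12 before 0) = (1 − (1/4)^9) / (1 − (1/4)^12) = 266304/266305

Let u_k denote P(reach 12 before 0 | start at k). Boundary: u_0 = 0, u_12 = 1. Recurrence: u_k = 4/5·u_{k+1} + 1/5·u_{k-1} for 1 ≤ k ≤ 11. Try u_k = A + B·r^k with r = q/p = (1/5)/(4/5) = 1/4. Substitution satisfies the recurrence; boundary conditions give:
  u_k = (1 − r^k) / (1 − r^N) = (1 − (1/4)^9) / (1 − (1/4)^12) = 266304/266305.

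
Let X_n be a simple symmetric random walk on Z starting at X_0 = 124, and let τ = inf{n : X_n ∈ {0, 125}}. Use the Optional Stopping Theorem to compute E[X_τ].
E[X_τ] = 124

X_n is a martingale and τ is a bounded-mean stopping time (indeed τ is finite a.s. with bounded expectation since the walk is in a bounded region). By the OST, E[X_τ] = E[X_0] = 124. Equivalently: E[X_τ] = 125 · P(hit 125 first) + 0 · P(hit 0 first) = 125 · (124/125) = 124.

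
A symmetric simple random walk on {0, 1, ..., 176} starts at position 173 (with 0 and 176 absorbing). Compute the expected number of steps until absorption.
E[τ | X_0 = 173] = 519

Let v_k = E[τ | X_0 = k]. Boundary: v_0 = v_176 = 0. Recurrence: v_k = 1 + (v_{k-1} + v_{k+1})/2 for 1 ≤ k ≤ 175. The particular solution to v_k − (v_{k-1} + v_{k+1})/2 = 1 is v_k = −k^2. Adding homogeneous solution A + B k and matching boundaries gives v_k = k (176 − k). Substituting k = 173: v_173 = 173 · 3 = 519.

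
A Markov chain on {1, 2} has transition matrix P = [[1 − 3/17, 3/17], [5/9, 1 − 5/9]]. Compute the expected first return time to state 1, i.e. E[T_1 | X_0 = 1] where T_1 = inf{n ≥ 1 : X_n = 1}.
E[T_1 | X_0 = 1] = 1/π_1 = 112/85

For an irreducible recurrent Markov chain with stationary distribution π, E[T_i | X_0 = i] = 1/π_i (Kac's formula). Here π_1 = (5/9)/(3/17 + 5/9) = (5/9)/(112/153) = 85/112, so E[T_1 | X_0 = 1] = 1/π_1 = (3/17 + 5/9)/(5/9) = (112/153)/(5/9) = 112/85.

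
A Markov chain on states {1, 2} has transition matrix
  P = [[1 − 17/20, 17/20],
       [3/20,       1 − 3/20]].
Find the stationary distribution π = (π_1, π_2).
π_1 = 3/20, π_2 = 17/20

Solve πP = π with π_1 + π_2 = 1. From πP = π: π_1 · (1 − 17/20) + π_2 · 3/20 = π_1 ⇒ π_2 · 3/20 = π_1 · 17/20 ⇒ π_2/π_1 = (17/20)/(3/20) = 17/3. Together with π_1 + π_2 = 1:
  π_1 = (3/20)/(17/20 + 3/20) = (3/20)/(1) = 3/20,
  π_2 = (17/20)/(17/20 + 3/20) = (17/20)/(1) = 17/20.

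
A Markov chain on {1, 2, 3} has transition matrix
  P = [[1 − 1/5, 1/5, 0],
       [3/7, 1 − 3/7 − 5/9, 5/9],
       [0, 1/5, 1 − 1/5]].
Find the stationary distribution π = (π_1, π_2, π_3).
π = (135/373, 63/373, 175/373)

This is a birth-death chain on three states, which satisfies detailed balance: π_1 · P_{12} = π_2 · P_{21} and π_2 · P_{23} = π_3 · P_{32}.
From π_1 · 1/5 = π_2 · 3/7: π_2/π_1 = (1/5)/(3/7) = 7/15.
From π_2 · 5/9 = π_3 · 1/5: π_3/π_2 = (5/9)/(1/5) = 25/9.
Take π_1 proportional to 1; then unnormalized π = (1, 7/15, 35/27). Normalize by dividing by the sum 373/135:
  π = (135/373, 63/373, 175/373).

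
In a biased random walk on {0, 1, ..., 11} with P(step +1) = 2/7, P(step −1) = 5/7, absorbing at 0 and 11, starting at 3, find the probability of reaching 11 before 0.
P(hit 11 before 0) = (1 − (5/2)^3) / (1 − (5/2)^11) = 9984/16275359

Let u_k denote P(reach 11 before 0 | start at k). Boundary: u_0 = 0, u_11 = 1. Recurrence: u_k = 2/7·u_{k+1} + 5/7·u_{k-1} for 1 ≤ k ≤ 10. Try u_k = A + B·r^k with r = q/p = (5/7)/(2/7) = 5/2. Substitution satisfies the recurrence; boundary conditions give:
  u_k = (1 − r^k) / (1 − r^N) = (1 − (5/2)^3) / (1 − (5/2)^11) = 9984/16275359.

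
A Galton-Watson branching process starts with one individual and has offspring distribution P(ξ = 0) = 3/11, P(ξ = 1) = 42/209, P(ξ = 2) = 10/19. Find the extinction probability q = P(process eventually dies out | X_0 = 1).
q = 57/110

The pgf is f(s) = 3/11 + 42/209·s + 10/19·s². The extinction probability q is the smallest fixed point of f in [0, 1]. Setting s = f(s):
  10/19·s² + (42/209 − 1)·s + 3/11 = 0
  10/19·s² − (3/11 + 10/19)·s + 3/11 = 0
which factors as (s − 1)·(10/19·s − 3/11) = 0, giving roots s = 1 and s = (3/11)/(10/19) = 57/110.
Mean offspring μ = 42/209 + 2·10/19 = 262/209 > 1 (supercritical), so q < 1. The extinction probability is the smaller root: q = (3/11)/(10/19) = 57/110.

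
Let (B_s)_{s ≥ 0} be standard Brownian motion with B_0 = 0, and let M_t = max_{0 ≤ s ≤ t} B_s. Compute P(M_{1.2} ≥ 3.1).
P(M_{1.2} ≥ 3.1) = 2·P(B_{1.2} ≥ 3.1) = 2(1 − Φ(3.1/√1.2)) ≈ 0.0047

By the reflection principle for Brownian motion, P(M_t ≥ a) = 2 · P(B_t ≥ a) for a ≥ 0. Since B_t ~ N(0, t), P(B_t ≥ 3.1) = 1 − Φ(3.1/√t) = 1 − Φ(3.1/√1.2) = 1 − Φ(2.8299). So
  P(M_{1.2} ≥ 3.1) = 2(1 − Φ(2.8299)) ≈ 0.0047.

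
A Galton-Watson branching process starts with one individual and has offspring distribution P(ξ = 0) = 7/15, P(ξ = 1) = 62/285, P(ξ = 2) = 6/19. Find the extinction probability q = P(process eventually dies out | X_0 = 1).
q = 1

Mean offspring μ = 0·7/15 + 1·62/285 + 2·6/19 = 242/285 ≤ 1. For μ ≤ 1 with offspring not concentrated at 1, the Galton-Watson process goes extinct almost surely, so q = 1.
(Algebraic check: The pgf is f(s) = 7/15 + 62/285·s + 6/19·s². The extinction probability q is the smallest fixed point of f in [0, 1]. Setting s = f(s):
  6/19·s² + (62/285 − 1)·s + 7/15 = 0
  6/19·s² − (7/15 + 6/19)·s + 7/15 = 0
which factors as (s − 1)·(6/19·s − 7/15) = 0, giving roots s = 1 and s = (7/15)/(6/19) = 133/90. Since 133/90 ≥ 1, the smallest root in [0, 1] is s = 1.)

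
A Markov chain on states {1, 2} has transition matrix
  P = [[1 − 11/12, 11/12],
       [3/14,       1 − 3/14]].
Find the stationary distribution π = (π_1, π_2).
π_1 = 18/95, π_2 = 77/95

Solve πP = π with π_1 + π_2 = 1. From πP = π: π_1 · (1 − 11/12) + π_2 · 3/14 = π_1 ⇒ π_2 · 3/14 = π_1 · 11/12 ⇒ π_2/π_1 = (11/12)/(3/14) = 77/18. Together with π_1 + π_2 = 1:
  π_1 = (3/14)/(11/12 + 3/14) = (3/14)/(95/84) = 18/95,
  π_2 = (11/12)/(11/12 + 3/14) = (11/12)/(95/84) = 77/95.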